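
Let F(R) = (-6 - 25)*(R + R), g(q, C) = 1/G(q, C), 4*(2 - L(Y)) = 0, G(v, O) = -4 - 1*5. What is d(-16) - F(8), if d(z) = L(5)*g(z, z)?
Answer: 4462/9 ≈ 495.78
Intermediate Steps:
G(v, O) = -9 (G(v, O) = -4 - 5 = -9)
L(Y) = 2 (L(Y) = 2 - ¼*0 = 2 + 0 = 2)
g(q, C) = -⅑ (g(q, C) = 1/(-9) = -⅑)
F(R) = -62*R
d(z) = -2/9 (d(z) = 2*(-⅑) = -2/9)
d(-16) - F(8) = -2/9 - (-62)*8 = -2/9 - 1*(-496) = -2/9 + 496 = 4462/9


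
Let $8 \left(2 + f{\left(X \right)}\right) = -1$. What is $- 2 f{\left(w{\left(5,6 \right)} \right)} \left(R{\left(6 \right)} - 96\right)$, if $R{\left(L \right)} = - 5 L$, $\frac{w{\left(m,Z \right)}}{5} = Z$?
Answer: $- \frac{1071}{2} \approx -535.5$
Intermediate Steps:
$w{\left(m,Z \right)} = 5 Z$
$f{\left(X \right)} = - \frac{17}{8}$ ($f{\left(X \right)} = -2 + \frac{1}{8} \left(-1\right) = -2 - \frac{1}{8} = - \frac{17}{8}$)
$- 2 f{\left(w{\left(5,6 \right)} \right)} \left(R{\left(6 \right)} - 96\right) = \left(-2\right) \left(- \frac{17}{8}\right) \left(\left(-5\right) 6 - 96\right) = \frac{17 \left(-30 - 96\right)}{4} = \frac{17}{4} \left(-126\right) = - \frac{1071}{2}$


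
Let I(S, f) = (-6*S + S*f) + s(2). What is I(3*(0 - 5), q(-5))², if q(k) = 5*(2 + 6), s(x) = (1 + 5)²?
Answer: 224676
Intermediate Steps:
s(x) = 36 (s(x) = 6² = 36)
q(k) = 40 (q(k) = 5*8 = 40)
I(S, f) = 36 - 6*S + S*f (I(S, f) = (-6*S + S*f) + 36 = 36 - 6*S + S*f)
I(3*(0 - 5), q(-5))² = (36 - 18*(0 - 5) + (3*(0 - 5))*40)² = (36 - 18*(-5) + (3*(-5))*40)² = (36 - 6*(-15) - 15*40)² = (36 + 90 - 600)² = (-474)² = 224676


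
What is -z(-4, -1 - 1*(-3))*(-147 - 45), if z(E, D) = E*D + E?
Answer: -2304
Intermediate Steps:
z(E, D) = E + D*E (z(E, D) = D*E + E = E + D*E)
-z(-4, -1 - 1*(-3))*(-147 - 45) = -(-4*(1 + (-1 - 1*(-3))))*(-147 - 45) = -(-4*(1 + (-1 + 3)))*(-192) = -(-4*(1 + 2))*(-192) = -(-4*3)*(-192) = -(-12)*(-192) = -1*2304 = -2304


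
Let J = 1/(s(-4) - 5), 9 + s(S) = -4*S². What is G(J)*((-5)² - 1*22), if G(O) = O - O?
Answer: 0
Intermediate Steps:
s(S) = -9 - 4*S²
J = -1/78 (J = 1/((-9 - 4*(-4)²) - 5) = 1/((-9 - 4*16) - 5) = 1/((-9 - 64) - 5) = 1/(-73 - 5) = 1/(-78) = -1/78 ≈ -0.012821)
G(O) = 0
G(J)*((-5)² - 1*22) = 0*((-5)² - 1*22) = 0*(25 - 22) = 0*3 = 0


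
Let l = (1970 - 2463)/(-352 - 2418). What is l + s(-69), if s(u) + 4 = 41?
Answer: 102983/2770 ≈ 37.178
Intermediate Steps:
l = 493/2770 (l = -493/(-2770) = -493*(-1/2770) = 493/2770 ≈ 0.17798)
s(u) = 37 (s(u) = -4 + 41 = 37)
l + s(-69) = 493/2770 + 37 = 102983/2770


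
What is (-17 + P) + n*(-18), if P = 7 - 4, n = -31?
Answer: 544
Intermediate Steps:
P = 3
(-17 + P) + n*(-18) = (-17 + 3) - 31*(-18) = -14 + 558 = 544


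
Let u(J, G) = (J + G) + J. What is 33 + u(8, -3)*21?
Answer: 306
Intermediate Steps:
u(J, G) = G + 2*J (u(J, G) = (G + J) + J = G + 2*J)
33 + u(8, -3)*21 = 33 + (-3 + 2*8)*21 = 33 + (-3 + 16)*21 = 33 + 13*21 = 33 + 273 = 306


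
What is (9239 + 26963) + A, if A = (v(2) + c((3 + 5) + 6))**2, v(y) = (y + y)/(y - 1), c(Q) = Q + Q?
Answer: 37226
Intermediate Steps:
c(Q) = 2*Q
v(y) = 2*y/(-1 + y) (v(y) = (2*y)/(-1 + y) = 2*y/(-1 + y))
A = 1024 (A = (2*2/(-1 + 2) + 2*((3 + 5) + 6))**2 = (2*2/1 + 2*(8 + 6))**2 = (2*2*1 + 2*14)**2 = (4 + 28)**2 = 32**2 = 1024)
(9239 + 26963) + A = (9239 + 26963) + 1024 = 36202 + 1024 = 37226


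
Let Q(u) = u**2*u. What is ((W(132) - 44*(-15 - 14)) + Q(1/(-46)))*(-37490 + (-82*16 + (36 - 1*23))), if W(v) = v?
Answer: -5315997035643/97336 ≈ -5.4615e+7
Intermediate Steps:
Q(u) = u**3
((W(132) - 44*(-15 - 14)) + Q(1/(-46)))*(-37490 + (-82*16 + (36 - 1*23))) = ((132 - 44*(-15 - 14)) + (1/(-46))**3)*(-37490 + (-82*16 + (36 - 1*23))) = ((132 - 44*(-29)) + (-1/46)**3)*(-37490 + (-1312 + (36 - 23))) = ((132 - 1*(-1276)) - 1/97336)*(-37490 + (-1312 + 13)) = ((132 + 1276) - 1/97336)*(-37490 - 1299) = (1408 - 1/97336)*(-38789) = (137049087/97336)*(-38789) = -5315997035643/97336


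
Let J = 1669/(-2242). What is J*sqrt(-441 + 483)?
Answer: -1669*sqrt(42)/2242 ≈ -4.8244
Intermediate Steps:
J = -1669/2242 (J = 1669*(-1/2242) = -1669/2242 ≈ -0.74442)
J*sqrt(-441 + 483) = -1669*sqrt(-441 + 483)/2242 = -1669*sqrt(42)/2242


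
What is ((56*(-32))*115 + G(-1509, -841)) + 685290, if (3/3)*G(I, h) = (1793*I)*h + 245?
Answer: 2275920172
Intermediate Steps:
G(I, h) = 245 + 1793*I*h (G(I, h) = (1793*I)*h + 245 = 1793*I*h + 245 = 245 + 1793*I*h)
((56*(-32))*115 + G(-1509, -841)) + 685290 = ((56*(-32))*115 + (245 + 1793*(-1509)*(-841))) + 685290 = (-1792*115 + (245 + 2275440717)) + 685290 = (-206080 + 2275440962) + 685290 = 2275234882 + 685290 = 2275920172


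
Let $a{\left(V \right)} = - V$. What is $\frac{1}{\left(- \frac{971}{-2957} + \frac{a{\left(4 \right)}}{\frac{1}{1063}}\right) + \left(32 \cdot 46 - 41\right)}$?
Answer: $- \frac{2957}{8340726} \approx -0.00035453$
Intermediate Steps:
$\frac{1}{\left(- \frac{971}{-2957} + \frac{a{\left(4 \right)}}{\frac{1}{1063}}\right) + \left(32 \cdot 46 - 41\right)} = \frac{1}{\left(- \frac{971}{-2957} + \frac{\left(-1\right) 4}{\frac{1}{1063}}\right) + \left(32 \cdot 46 - 41\right)} = \frac{1}{\left(\left(-971\right) \left(- \frac{1}{2957}\right) - 4 \frac{1}{\frac{1}{1063}}\right) + \left(1472 - 41\right)} = \frac{1}{\left(\frac{971}{2957} - 4252\right) + 1431} = \frac{1}{- \frac{12572193}{2957} + 1431} = \frac{1}{- \frac{8340726}{2957}} = - \frac{2957}{8340726}$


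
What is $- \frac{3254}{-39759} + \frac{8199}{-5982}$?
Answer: $- \frac{102172871}{79279446} \approx -1.2888$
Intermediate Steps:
$- \frac{3254}{-39759} + \frac{8199}{-5982} = \left(-3254\right) \left(- \frac{1}{39759}\right) + 8199 \left(- \frac{1}{5982}\right) = \frac{3254}{39759} - \frac{2733}{1994} = - \frac{102172871}{79279446}$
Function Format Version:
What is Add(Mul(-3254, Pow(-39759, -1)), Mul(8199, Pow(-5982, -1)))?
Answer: Rational(-102172871, 79279446) ≈ -1.2888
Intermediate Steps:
Add(Mul(-3254, Pow(-39759, -1)), Mul(8199, Pow(-5982, -1))) = Add(Mul(-3254, Rational(-1, 39759)), Mul(8199, Rational(-1, 5982))) = Add(Rational(3254, 39759), Rational(-2733, 1994)) = Rational(-102172871, 79279446)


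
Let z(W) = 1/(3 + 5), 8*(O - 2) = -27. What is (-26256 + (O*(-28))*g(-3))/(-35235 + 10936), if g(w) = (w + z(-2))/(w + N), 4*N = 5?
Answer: 104771/97196 ≈ 1.0779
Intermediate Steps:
N = 5/4 (N = (¼)*5 = 5/4 ≈ 1.2500)
O = -11/8 (O = 2 + (⅛)*(-27) = 2 - 27/8 = -11/8 ≈ -1.3750)
z(W) = ⅛ (z(W) = 1/8 = ⅛)
g(w) = (⅛ + w)/(5/4 + w) (g(w) = (w + ⅛)/(w + 5/4) = (⅛ + w)/(5/4 + w))
(-26256 + (O*(-28))*g(-3))/(-35235 + 10936) = (-26256 + (-11/8*(-28))*((1 + 8*(-3))/(2*(5 + 4*(-3)))))/(-35235 + 10936) = (-26256 + 77*((1 - 24)/(2*(5 - 12)))/2)/(-24299) = (-26256 + 77*((½)*(-23)/(-7))/2)*(-1/24299) = (-26256 + 77*((½)*(-⅐)*(-23))/2)*(-1/24299) = (-26256 + (77/2)*(23/14))*(-1/24299) = (-26256 + 253/4)*(-1/24299) = -104771/4*(-1/24299) = 104771/97196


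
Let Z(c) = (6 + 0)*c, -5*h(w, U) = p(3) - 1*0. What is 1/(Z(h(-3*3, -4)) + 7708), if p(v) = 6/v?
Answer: 5/38528 ≈ 0.00012978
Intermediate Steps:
h(w, U) = -⅖ (h(w, U) = -(6/3 - 1*0)/5 = -(6*(⅓) + 0)/5 = -(2 + 0)/5 = -⅕*2 = -⅖)
Z(c) = 6*c
1/(Z(h(-3*3, -4)) + 7708) = 1/(6*(-⅖) + 7708) = 1/(-12/5 + 7708) = 1/(38528/5) = 5/38528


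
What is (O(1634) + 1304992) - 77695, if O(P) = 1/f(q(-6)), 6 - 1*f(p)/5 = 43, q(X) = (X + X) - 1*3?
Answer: 227049944/185 ≈ 1.2273e+6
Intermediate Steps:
q(X) = -3 + 2*X (q(X) = 2*X - 3 = -3 + 2*X)
f(p) = -185 (f(p) = 30 - 5*43 = 30 - 215 = -185)
O(P) = -1/185 (O(P) = 1/(-185) = -1/185)
(O(1634) + 1304992) - 77695 = (-1/185 + 1304992) - 77695 = 241423519/185 - 77695 = 227049944/185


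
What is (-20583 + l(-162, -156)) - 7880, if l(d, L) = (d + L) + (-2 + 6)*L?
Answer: -29405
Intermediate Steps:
l(d, L) = d + 5*L (l(d, L) = (L + d) + 4*L = d + 5*L)
(-20583 + l(-162, -156)) - 7880 = (-20583 + (-162 + 5*(-156))) - 7880 = (-20583 + (-162 - 780)) - 7880 = (-20583 - 942) - 7880 = -21525 - 7880 = -29405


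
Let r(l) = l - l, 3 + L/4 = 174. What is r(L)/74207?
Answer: 0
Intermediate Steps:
L = 684 (L = -12 + 4*174 = -12 + 696 = 684)
r(l) = 0
r(L)/74207 = 0/74207 = 0*(1/74207) = 0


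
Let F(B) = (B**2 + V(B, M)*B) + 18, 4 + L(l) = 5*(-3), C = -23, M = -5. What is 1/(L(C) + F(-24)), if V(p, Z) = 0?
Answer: 1/575 ≈ 0.0017391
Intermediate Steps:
L(l) = -19 (L(l) = -4 + 5*(-3) = -4 - 15 = -19)
F(B) = 18 + B**2 (F(B) = (B**2 + 0*B) + 18 = (B**2 + 0) + 18 = B**2 + 18 = 18 + B**2)
1/(L(C) + F(-24)) = 1/(-19 + (18 + (-24)**2)) = 1/(-19 + (18 + 576)) = 1/(-19 + 594) = 1/575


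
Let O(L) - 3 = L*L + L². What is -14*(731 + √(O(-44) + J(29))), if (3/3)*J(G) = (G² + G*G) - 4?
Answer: -10234 - 42*√617 ≈ -11277.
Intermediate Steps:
O(L) = 3 + 2*L² (O(L) = 3 + (L*L + L²) = 3 + (L² + L²) = 3 + 2*L²)
J(G) = -4 + 2*G² (J(G) = (G² + G*G) - 4 = (G² + G²) - 4 = 2*G² - 4 = -4 + 2*G²)
-14*(731 + √(O(-44) + J(29))) = -14*(731 + √((3 + 2*(-44)²) + (-4 + 2*29²))) = -14*(731 + √((3 + 2*1936) + (-4 + 2*841))) = -14*(731 + √((3 + 3872) + (-4 + 1682))) = -14*(731 + √(3875 + 1678)) = -14*(731 + √5553) = -14*(731 + 3*√617) = -10234 - 42*√617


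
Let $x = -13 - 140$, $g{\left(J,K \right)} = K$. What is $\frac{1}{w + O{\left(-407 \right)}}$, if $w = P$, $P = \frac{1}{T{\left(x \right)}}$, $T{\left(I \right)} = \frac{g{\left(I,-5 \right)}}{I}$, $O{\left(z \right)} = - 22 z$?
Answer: $\frac{5}{44923} \approx 0.0001113$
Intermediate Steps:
$x = -153$ ($x = -13 - 140 = -153$)
$T{\left(I \right)} = - \frac{5}{I}$
$P = \frac{153}{5}$ ($P = \frac{1}{\left(-5\right) \frac{1}{-153}} = \frac{1}{\left(-5\right) \left(- \frac{1}{153}\right)} = \frac{1}{\frac{5}{153}} = \frac{153}{5} \approx 30.6$)
$w = \frac{153}{5} \approx 30.6$
$\frac{1}{w + O{\left(-407 \right)}} = \frac{1}{\frac{153}{5} - -8954} = \frac{1}{\frac{153}{5} + 8954} = \frac{1}{\frac{44923}{5}} = \frac{5}{44923}$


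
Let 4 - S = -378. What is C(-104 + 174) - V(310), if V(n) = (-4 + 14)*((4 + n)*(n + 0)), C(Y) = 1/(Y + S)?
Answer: -439976799/452 ≈ -9.7340e+5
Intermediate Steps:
S = 382 (S = 4 - 1*(-378) = 4 + 378 = 382)
C(Y) = 1/(382 + Y) (C(Y) = 1/(Y + 382) = 1/(382 + Y))
V(n) = 10*n*(4 + n) (V(n) = 10*((4 + n)*n) = 10*(n*(4 + n)) = 10*n*(4 + n))
C(-104 + 174) - V(310) = 1/(382 + (-104 + 174)) - 10*310*(4 + 310) = 1/(382 + 70) - 10*310*314 = 1/452 - 1*973400 = 1/452 - 973400 = -439976799/452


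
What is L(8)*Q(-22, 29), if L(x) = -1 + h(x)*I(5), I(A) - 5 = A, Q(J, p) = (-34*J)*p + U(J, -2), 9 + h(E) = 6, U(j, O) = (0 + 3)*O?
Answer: -672266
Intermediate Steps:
U(j, O) = 3*O
h(E) = -3 (h(E) = -9 + 6 = -3)
Q(J, p) = -6 - 34*J*p (Q(J, p) = (-34*J)*p + 3*(-2) = -34*J*p - 6 = -6 - 34*J*p)
I(A) = 5 + A
L(x) = -31 (L(x) = -1 - 3*(5 + 5) = -1 - 3*10 = -1 - 30 = -31)
L(8)*Q(-22, 29) = -31*(-6 - 34*(-22)*29) = -31*(-6 + 21692) = -31*21686 = -672266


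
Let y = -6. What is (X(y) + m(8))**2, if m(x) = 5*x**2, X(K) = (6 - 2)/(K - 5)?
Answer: 12362256/121 ≈ 1.0217e+5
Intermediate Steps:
X(K) = 4/(-5 + K)
(X(y) + m(8))**2 = (4/(-5 - 6) + 5*8**2)**2 = (4/(-11) + 5*64)**2 = (4*(-1/11) + 320)**2 = (-4/11 + 320)**2 = (3516/11)**2 = 12362256/121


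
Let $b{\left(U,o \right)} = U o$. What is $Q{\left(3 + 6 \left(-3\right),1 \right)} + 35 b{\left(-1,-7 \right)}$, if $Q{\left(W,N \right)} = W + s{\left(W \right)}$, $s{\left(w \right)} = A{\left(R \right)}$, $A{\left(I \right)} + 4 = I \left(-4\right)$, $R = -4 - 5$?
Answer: $262$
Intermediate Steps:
$R = -9$
$A{\left(I \right)} = -4 - 4 I$ ($A{\left(I \right)} = -4 + I \left(-4\right) = -4 - 4 I$)
$s{\left(w \right)} = 32$ ($s{\left(w \right)} = -4 - -36 = -4 + 36 = 32$)
$Q{\left(W,N \right)} = 32 + W$ ($Q{\left(W,N \right)} = W + 32 = 32 + W$)
$Q{\left(3 + 6 \left(-3\right),1 \right)} + 35 b{\left(-1,-7 \right)} = \left(32 + \left(3 + 6 \left(-3\right)\right)\right) + 35 \left(\left(-1\right) \left(-7\right)\right) = \left(32 + \left(3 - 18\right)\right) + 35 \cdot 7 = \left(32 - 15\right) + 245 = 17 + 245 = 262$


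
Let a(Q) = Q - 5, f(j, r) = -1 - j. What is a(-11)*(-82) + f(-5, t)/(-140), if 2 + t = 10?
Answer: 45919/35 ≈ 1312.0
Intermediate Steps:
t = 8 (t = -2 + 10 = 8)
a(Q) = -5 + Q
a(-11)*(-82) + f(-5, t)/(-140) = (-5 - 11)*(-82) + (-1 - 1*(-5))/(-140) = -16*(-82) + (-1 + 5)*(-1/140) = 1312 + 4*(-1/140) = 1312 - 1/35 = 45919/35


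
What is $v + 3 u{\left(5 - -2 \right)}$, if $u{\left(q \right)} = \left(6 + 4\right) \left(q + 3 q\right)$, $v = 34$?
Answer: $874$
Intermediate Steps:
$u{\left(q \right)} = 40 q$ ($u{\left(q \right)} = 10 \cdot 4 q = 40 q$)
$v + 3 u{\left(5 - -2 \right)} = 34 + 3 \cdot 40 \left(5 - -2\right) = 34 + 3 \cdot 40 \left(5 + 2\right) = 34 + 3 \cdot 40 \cdot 7 = 34 + 3 \cdot 280 = 34 + 840 = 874$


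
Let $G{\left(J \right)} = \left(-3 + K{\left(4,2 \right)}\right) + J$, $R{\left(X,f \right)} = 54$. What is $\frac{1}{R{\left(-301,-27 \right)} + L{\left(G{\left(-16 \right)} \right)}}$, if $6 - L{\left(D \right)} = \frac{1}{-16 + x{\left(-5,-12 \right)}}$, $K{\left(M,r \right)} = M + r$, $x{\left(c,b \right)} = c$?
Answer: $\frac{21}{1261} \approx 0.016653$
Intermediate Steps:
$G{\left(J \right)} = 3 + J$ ($G{\left(J \right)} = \left(-3 + \left(4 + 2\right)\right) + J = \left(-3 + 6\right) + J = 3 + J$)
$L{\left(D \right)} = \frac{127}{21}$ ($L{\left(D \right)} = 6 - \frac{1}{-16 - 5} = 6 - \frac{1}{-21} = 6 - - \frac{1}{21} = 6 + \frac{1}{21} = \frac{127}{21}$)
$\frac{1}{R{\left(-301,-27 \right)} + L{\left(G{\left(-16 \right)} \right)}} = \frac{1}{54 + \frac{127}{21}} = \frac{1}{\frac{1261}{21}} = \frac{21}{1261}$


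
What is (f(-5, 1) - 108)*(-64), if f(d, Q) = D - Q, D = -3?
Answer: 7168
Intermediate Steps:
f(d, Q) = -3 - Q
(f(-5, 1) - 108)*(-64) = ((-3 - 1*1) - 108)*(-64) = ((-3 - 1) - 108)*(-64) = (-4 - 108)*(-64) = -112*(-64) = 7168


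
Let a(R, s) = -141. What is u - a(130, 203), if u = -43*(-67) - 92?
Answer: 2930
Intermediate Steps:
u = 2789 (u = 2881 - 92 = 2789)
u - a(130, 203) = 2789 - 1*(-141) = 2789 + 141 = 2930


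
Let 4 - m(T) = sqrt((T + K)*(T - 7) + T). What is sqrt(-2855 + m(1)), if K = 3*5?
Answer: sqrt(-2851 - I*sqrt(95)) ≈ 0.09127 - 53.395*I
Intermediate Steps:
K = 15
m(T) = 4 - sqrt(T + (-7 + T)*(15 + T)) (m(T) = 4 - sqrt((T + 15)*(T - 7) + T) = 4 - sqrt((15 + T)*(-7 + T) + T) = 4 - sqrt((-7 + T)*(15 + T) + T) = 4 - sqrt(T + (-7 + T)*(15 + T)))
sqrt(-2855 + m(1)) = sqrt(-2855 + (4 - sqrt(-105 + 1**2 + 9*1))) = sqrt(-2855 + (4 - sqrt(-105 + 1 + 9))) = sqrt(-2855 + (4 - sqrt(-95))) = sqrt(-2855 + (4 - I*sqrt(95))) = sqrt(-2851 - I*sqrt(95))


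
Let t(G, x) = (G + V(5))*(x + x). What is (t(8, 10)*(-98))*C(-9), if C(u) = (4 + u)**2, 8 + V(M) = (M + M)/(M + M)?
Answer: -49000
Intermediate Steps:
V(M) = -7 (V(M) = -8 + (M + M)/(M + M) = -8 + (2*M)/((2*M)) = -8 + (2*M)*(1/(2*M)) = -8 + 1 = -7)
t(G, x) = 2*x*(-7 + G) (t(G, x) = (G - 7)*(x + x) = (-7 + G)*(2*x) = 2*x*(-7 + G))
(t(8, 10)*(-98))*C(-9) = ((2*10*(-7 + 8))*(-98))*(4 - 9)**2 = ((2*10*1)*(-98))*(-5)**2 = (20*(-98))*25 = -1960*25 = -49000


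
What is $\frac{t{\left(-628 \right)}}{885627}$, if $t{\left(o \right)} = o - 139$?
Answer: $- \frac{767}{885627} \approx -0.00086605$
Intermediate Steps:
$t{\left(o \right)} = -139 + o$
$\frac{t{\left(-628 \right)}}{885627} = \frac{-139 - 628}{885627} = \left(-767\right) \frac{1}{885627} = - \frac{767}{885627}$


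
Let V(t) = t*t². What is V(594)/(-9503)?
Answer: -209584584/9503 ≈ -22055.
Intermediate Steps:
V(t) = t³
V(594)/(-9503) = 594³/(-9503) = 209584584*(-1/9503) = -209584584/9503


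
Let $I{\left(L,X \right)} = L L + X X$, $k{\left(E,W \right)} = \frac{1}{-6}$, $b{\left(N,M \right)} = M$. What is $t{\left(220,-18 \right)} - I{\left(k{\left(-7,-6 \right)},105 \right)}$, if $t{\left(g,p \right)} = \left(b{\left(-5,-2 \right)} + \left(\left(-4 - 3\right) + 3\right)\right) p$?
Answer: $- \frac{393013}{36} \approx -10917.0$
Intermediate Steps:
$k{\left(E,W \right)} = - \frac{1}{6}$
$t{\left(g,p \right)} = - 6 p$ ($t{\left(g,p \right)} = \left(-2 + \left(\left(-4 - 3\right) + 3\right)\right) p = \left(-2 + \left(-7 + 3\right)\right) p = \left(-2 - 4\right) p = - 6 p$)
$I{\left(L,X \right)} = L^{2} + X^{2}$
$t{\left(220,-18 \right)} - I{\left(k{\left(-7,-6 \right)},105 \right)} = \left(-6\right) \left(-18\right) - \left(\left(- \frac{1}{6}\right)^{2} + 105^{2}\right) = 108 - \left(\frac{1}{36} + 11025\right) = 108 - \frac{396901}{36} = - \frac{393013}{36}$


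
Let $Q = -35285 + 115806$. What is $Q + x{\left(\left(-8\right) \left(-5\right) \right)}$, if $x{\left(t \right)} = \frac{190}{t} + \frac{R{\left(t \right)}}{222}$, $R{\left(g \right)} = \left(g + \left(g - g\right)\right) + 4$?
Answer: $\frac{35753521}{444} \approx 80526.0$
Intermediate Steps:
$R{\left(g \right)} = 4 + g$ ($R{\left(g \right)} = \left(g + 0\right) + 4 = g + 4 = 4 + g$)
$Q = 80521$
$x{\left(t \right)} = \frac{2}{111} + \frac{190}{t} + \frac{t}{222}$ ($x{\left(t \right)} = \frac{190}{t} + \frac{4 + t}{222} = \frac{190}{t} + \left(4 + t\right) \frac{1}{222} = \frac{190}{t} + \left(\frac{2}{111} + \frac{t}{222}\right) = \frac{2}{111} + \frac{190}{t} + \frac{t}{222}$)
$Q + x{\left(\left(-8\right) \left(-5\right) \right)} = 80521 + \frac{42180 + \left(-8\right) \left(-5\right) \left(4 - -40\right)}{222 \left(\left(-8\right) \left(-5\right)\right)} = 80521 + \frac{42180 + 40 \left(4 + 40\right)}{222 \cdot 40} = 80521 + \frac{1}{222} \cdot \frac{1}{40} \left(42180 + 40 \cdot 44\right) = 80521 + \frac{1}{222} \cdot \frac{1}{40} \left(42180 + 1760\right) = 80521 + \frac{1}{222} \cdot \frac{1}{40} \cdot 43940 = 80521 + \frac{2197}{444} = \frac{35753521}{444}$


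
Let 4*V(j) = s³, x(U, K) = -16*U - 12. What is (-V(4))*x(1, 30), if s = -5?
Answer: -875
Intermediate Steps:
x(U, K) = -12 - 16*U
V(j) = -125/4 (V(j) = (¼)*(-5)³ = (¼)*(-125) = -125/4)
(-V(4))*x(1, 30) = (-1*(-125/4))*(-12 - 16*1) = 125*(-12 - 16)/4 = (125/4)*(-28) = -875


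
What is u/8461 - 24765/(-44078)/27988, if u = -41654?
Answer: -51386458499191/10437955496504 ≈ -4.9230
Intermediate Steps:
u/8461 - 24765/(-44078)/27988 = -41654/8461 - 24765/(-44078)/27988 = -41654*1/8461 - 24765*(-1/44078)*(1/27988) = -41654/8461 + (24765/44078)*(1/27988) = -41654/8461 + 24765/1233655064 = -51386458499191/10437955496504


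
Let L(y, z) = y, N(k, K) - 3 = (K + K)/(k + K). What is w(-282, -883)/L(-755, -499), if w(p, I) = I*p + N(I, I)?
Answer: -49802/151 ≈ -329.81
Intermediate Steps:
N(k, K) = 3 + 2*K/(K + k) (N(k, K) = 3 + (K + K)/(k + K) = 3 + (2*K)/(K + k) = 3 + 2*K/(K + k))
w(p, I) = 4 + I*p (w(p, I) = I*p + (3*I + 5*I)/(I + I) = I*p + (8*I)/((2*I)) = I*p + (1/(2*I))*(8*I) = I*p + 4 = 4 + I*p)
w(-282, -883)/L(-755, -499) = (4 - 883*(-282))/(-755) = (4 + 249006)*(-1/755) = 249010*(-1/755) = -49802/151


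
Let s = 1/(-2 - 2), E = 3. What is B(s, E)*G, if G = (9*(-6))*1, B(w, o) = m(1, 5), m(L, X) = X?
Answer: -270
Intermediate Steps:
s = -¼ (s = 1/(-4) = -¼ ≈ -0.25000)
B(w, o) = 5
G = -54 (G = -54*1 = -54)
B(s, E)*G = 5*(-54) = -270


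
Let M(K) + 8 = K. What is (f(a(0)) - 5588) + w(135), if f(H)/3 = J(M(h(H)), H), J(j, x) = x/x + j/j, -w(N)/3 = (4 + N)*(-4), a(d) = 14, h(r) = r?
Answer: -3914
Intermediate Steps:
M(K) = -8 + K
w(N) = 48 + 12*N (w(N) = -3*(4 + N)*(-4) = -3*(-16 - 4*N) = 48 + 12*N)
J(j, x) = 2 (J(j, x) = 1 + 1 = 2)
f(H) = 6 (f(H) = 3*2 = 6)
(f(a(0)) - 5588) + w(135) = (6 - 5588) + (48 + 12*135) = -5582 + (48 + 1620) = -5582 + 1668 = -3914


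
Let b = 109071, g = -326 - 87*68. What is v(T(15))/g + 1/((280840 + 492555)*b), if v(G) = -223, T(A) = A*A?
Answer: 18811157434277/526543698052890 ≈ 0.035726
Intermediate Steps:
T(A) = A**2
g = -6242 (g = -326 - 5916 = -6242)
v(T(15))/g + 1/((280840 + 492555)*b) = -223/(-6242) + 1/((280840 + 492555)*109071) = -223*(-1/6242) + (1/109071)/773395 = 223/6242 + (1/773395)*(1/109071) = 223/6242 + 1/84354966045 = 18811157434277/526543698052890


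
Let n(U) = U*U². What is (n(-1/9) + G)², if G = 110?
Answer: 6430275721/531441 ≈ 12100.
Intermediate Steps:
n(U) = U³
(n(-1/9) + G)² = ((-1/9)³ + 110)² = ((-1*⅑)³ + 110)² = ((-⅑)³ + 110)² = (-1/729 + 110)² = (80189/729)² = 6430275721/531441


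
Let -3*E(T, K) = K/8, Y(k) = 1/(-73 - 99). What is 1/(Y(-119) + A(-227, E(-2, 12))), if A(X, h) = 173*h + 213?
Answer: 172/21757 ≈ 0.0079055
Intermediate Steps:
Y(k) = -1/172 (Y(k) = 1/(-172) = -1/172)
E(T, K) = -K/24 (E(T, K) = -K/(3*8) = -K/24)
A(X, h) = 213 + 173*h
1/(Y(-119) + A(-227, E(-2, 12))) = 1/(-1/172 + (213 + 173*(-1/24*12))) = 1/(-1/172 + (213 + 173*(-½))) = 1/(-1/172 + (213 - 173/2)) = 1/(-1/172 + 253/2) = 1/(21757/172) = 172/21757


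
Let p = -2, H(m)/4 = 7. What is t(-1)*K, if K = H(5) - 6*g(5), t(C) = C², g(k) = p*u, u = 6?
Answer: 100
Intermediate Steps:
H(m) = 28 (H(m) = 4*7 = 28)
g(k) = -12 (g(k) = -2*6 = -12)
K = 100 (K = 28 - 6*(-12) = 28 + 72 = 100)
t(-1)*K = (-1)²*100 = 1*100 = 100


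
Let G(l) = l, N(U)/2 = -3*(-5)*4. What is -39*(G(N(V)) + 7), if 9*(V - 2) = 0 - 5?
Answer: -4953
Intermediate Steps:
V = 13/9 (V = 2 + (0 - 5)/9 = 2 + (1/9)*(-5) = 2 - 5/9 = 13/9 ≈ 1.4444)
N(U) = 120 (N(U) = 2*(-3*(-5)*4) = 2*(15*4) = 2*60 = 120)
-39*(G(N(V)) + 7) = -39*(120 + 7) = -39*127 = -4953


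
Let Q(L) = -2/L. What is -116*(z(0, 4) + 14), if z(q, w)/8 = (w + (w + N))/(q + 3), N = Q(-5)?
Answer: -21112/5 ≈ -4222.4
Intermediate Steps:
N = ⅖ (N = -2/(-5) = -2*(-⅕) = ⅖ ≈ 0.40000)
z(q, w) = 8*(⅖ + 2*w)/(3 + q) (z(q, w) = 8*((w + (w + ⅖))/(q + 3)) = 8*((w + (⅖ + w))/(3 + q)) = 8*((⅖ + 2*w)/(3 + q)) = 8*(⅖ + 2*w)/(3 + q))
-116*(z(0, 4) + 14) = -116*(16*(1 + 5*4)/(5*(3 + 0)) + 14) = -116*((16/5)*(1 + 20)/3 + 14) = -116*((16/5)*(⅓)*21 + 14) = -116*(112/5 + 14) = -116*182/5 = -21112/5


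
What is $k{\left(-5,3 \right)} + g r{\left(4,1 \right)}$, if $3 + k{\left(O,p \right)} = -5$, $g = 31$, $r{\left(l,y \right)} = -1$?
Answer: $-39$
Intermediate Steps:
$k{\left(O,p \right)} = -8$ ($k{\left(O,p \right)} = -3 - 5 = -8$)
$k{\left(-5,3 \right)} + g r{\left(4,1 \right)} = -8 + 31 \left(-1\right) = -8 - 31 = -39$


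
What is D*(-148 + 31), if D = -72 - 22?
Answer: 10998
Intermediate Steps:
D = -94
D*(-148 + 31) = -94*(-148 + 31) = -94*(-117) = 10998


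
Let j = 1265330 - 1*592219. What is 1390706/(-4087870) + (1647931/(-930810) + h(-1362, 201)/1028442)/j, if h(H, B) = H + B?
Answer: -7467667534618345284523/21950446696518512626095 ≈ -0.34021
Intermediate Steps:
h(H, B) = B + H
j = 673111 (j = 1265330 - 592219 = 673111)
1390706/(-4087870) + (1647931/(-930810) + h(-1362, 201)/1028442)/j = 1390706/(-4087870) + (1647931/(-930810) + (201 - 1362)/1028442)/673111 = 1390706*(-1/4087870) + (1647931*(-1/930810) - 1161*1/1028442)*(1/673111) = -695353/2043935 + (-1647931/930810 - 387/342814)*(1/673111) = -695353/2043935 - 141323510326/79773674835*1/673111 = -695353/2043935 - 141323510326/53696538041861685 = -7467667534618345284523/21950446696518512626095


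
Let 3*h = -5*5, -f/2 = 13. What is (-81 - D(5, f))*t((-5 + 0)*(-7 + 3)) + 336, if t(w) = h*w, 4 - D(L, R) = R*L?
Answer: 108508/3 ≈ 36169.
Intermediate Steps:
f = -26 (f = -2*13 = -26)
h = -25/3 (h = (-5*5)/3 = (⅓)*(-25) = -25/3 ≈ -8.3333)
D(L, R) = 4 - L*R (D(L, R) = 4 - R*L = 4 - L*R)
t(w) = -25*w/3
(-81 - D(5, f))*t((-5 + 0)*(-7 + 3)) + 336 = (-81 - (4 - 1*5*(-26)))*(-25*(-5 + 0)*(-7 + 3)/3) + 336 = (-81 - (4 + 130))*(-(-125)*(-4)/3) + 336 = (-81 - 1*134)*(-25/3*20) + 336 = (-81 - 134)*(-500/3) + 336 = -215*(-500/3) + 336 = 107500/3 + 336 = 108508/3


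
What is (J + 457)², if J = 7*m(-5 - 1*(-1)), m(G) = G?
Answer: 184041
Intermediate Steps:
J = -28 (J = 7*(-5 - 1*(-1)) = 7*(-5 + 1) = 7*(-4) = -28)
(J + 457)² = (-28 + 457)² = 429² = 184041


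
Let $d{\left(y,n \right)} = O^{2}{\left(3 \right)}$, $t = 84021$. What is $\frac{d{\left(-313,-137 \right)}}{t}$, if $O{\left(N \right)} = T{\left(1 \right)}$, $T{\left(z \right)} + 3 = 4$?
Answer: $\frac{1}{84021} \approx 1.1902 \cdot 10^{-5}$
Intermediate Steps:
$T{\left(z \right)} = 1$ ($T{\left(z \right)} = -3 + 4 = 1$)
$O{\left(N \right)} = 1$
$d{\left(y,n \right)} = 1$ ($d{\left(y,n \right)} = 1^{2} = 1$)
$\frac{d{\left(-313,-137 \right)}}{t} = 1 \cdot \frac{1}{84021} = \frac{1}{84021}$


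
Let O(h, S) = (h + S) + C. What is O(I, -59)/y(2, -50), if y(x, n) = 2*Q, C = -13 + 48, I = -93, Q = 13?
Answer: -9/2 ≈ -4.5000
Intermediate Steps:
C = 35
y(x, n) = 26 (y(x, n) = 2*13 = 26)
O(h, S) = 35 + S + h (O(h, S) = (h + S) + 35 = (S + h) + 35 = 35 + S + h)
O(I, -59)/y(2, -50) = (35 - 59 - 93)/26 = -117*1/26 = -9/2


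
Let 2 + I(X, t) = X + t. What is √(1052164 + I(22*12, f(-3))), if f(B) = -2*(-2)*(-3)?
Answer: √1052414 ≈ 1025.9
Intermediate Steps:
f(B) = -12 (f(B) = 4*(-3) = -12)
I(X, t) = -2 + X + t (I(X, t) = -2 + (X + t) = -2 + X + t)
√(1052164 + I(22*12, f(-3))) = √(1052164 + (-2 + 22*12 - 12)) = √(1052164 + (-2 + 264 - 12)) = √(1052164 + 250) = √1052414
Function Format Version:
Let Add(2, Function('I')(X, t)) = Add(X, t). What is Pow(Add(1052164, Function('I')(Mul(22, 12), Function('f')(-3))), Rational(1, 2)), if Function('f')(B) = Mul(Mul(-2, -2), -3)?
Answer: Pow(1052414, Rational(1, 2)) ≈ 1025.9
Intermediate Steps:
Function('f')(B) = -12 (Function('f')(B) = Mul(4, -3) = -12)
Function('I')(X, t) = Add(-2, X, t) (Function('I')(X, t) = Add(-2, Add(X, t)) = Add(-2, X, t))
Pow(Add(1052164, Function('I')(Mul(22, 12), Function('f')(-3))), Rational(1, 2)) = Pow(Add(1052164, Add(-2, Mul(22, 12), -12)), Rational(1, 2)) = Pow(Add(1052164, Add(-2, 264, -12)), Rational(1, 2)) = Pow(Add(1052164, 250), Rational(1, 2)) = Pow(1052414, Rational(1, 2))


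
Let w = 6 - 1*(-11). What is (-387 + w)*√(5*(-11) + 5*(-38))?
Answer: -2590*I*√5 ≈ -5791.4*I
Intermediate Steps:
w = 17 (w = 6 + 11 = 17)
(-387 + w)*√(5*(-11) + 5*(-38)) = (-387 + 17)*√(5*(-11) + 5*(-38)) = -370*√(-55 - 190) = -2590*I*√5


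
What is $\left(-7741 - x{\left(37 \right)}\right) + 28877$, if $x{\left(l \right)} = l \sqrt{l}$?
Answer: $21136 - 37 \sqrt{37} \approx 20911.0$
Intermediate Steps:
$x{\left(l \right)} = l^{\frac{3}{2}}$
$\left(-7741 - x{\left(37 \right)}\right) + 28877 = \left(-7741 - 37^{\frac{3}{2}}\right) + 28877 = \left(-7741 - 37 \sqrt{37}\right) + 28877 = 21136 - 37 \sqrt{37}$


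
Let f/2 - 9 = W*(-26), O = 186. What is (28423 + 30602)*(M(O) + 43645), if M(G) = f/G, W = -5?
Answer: 79863264700/31 ≈ 2.5762e+9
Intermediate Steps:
f = 278 (f = 18 + 2*(-5*(-26)) = 18 + 2*130 = 18 + 260 = 278)
M(G) = 278/G
(28423 + 30602)*(M(O) + 43645) = (28423 + 30602)*(278/186 + 43645) = 59025*(278*(1/186) + 43645) = 59025*(139/93 + 43645) = 59025*(4059124/93) = 79863264700/31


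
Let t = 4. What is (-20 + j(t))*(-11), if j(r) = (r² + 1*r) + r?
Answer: -44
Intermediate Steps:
j(r) = r² + 2*r (j(r) = (r² + r) + r = (r + r²) + r = r² + 2*r)
(-20 + j(t))*(-11) = (-20 + 4*(2 + 4))*(-11) = (-20 + 4*6)*(-11) = (-20 + 24)*(-11) = 4*(-11) = -44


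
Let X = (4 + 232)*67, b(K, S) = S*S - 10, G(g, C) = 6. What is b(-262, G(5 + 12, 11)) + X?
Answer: 15838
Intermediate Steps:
b(K, S) = -10 + S² (b(K, S) = S² - 10 = -10 + S²)
X = 15812 (X = 236*67 = 15812)
b(-262, G(5 + 12, 11)) + X = (-10 + 6²) + 15812 = (-10 + 36) + 15812 = 26 + 15812 = 15838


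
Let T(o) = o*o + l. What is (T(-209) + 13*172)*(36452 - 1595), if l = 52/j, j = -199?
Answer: 318503432367/199 ≈ 1.6005e+9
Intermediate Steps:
l = -52/199 (l = 52/(-199) = 52*(-1/199) = -52/199 ≈ -0.26131)
T(o) = -52/199 + o**2 (T(o) = o*o - 52/199 = o**2 - 52/199 = -52/199 + o**2)
(T(-209) + 13*172)*(36452 - 1595) = ((-52/199 + (-209)**2) + 13*172)*(36452 - 1595) = ((-52/199 + 43681) + 2236)*34857 = (8692467/199 + 2236)*34857 = (9137431/199)*34857 = 318503432367/199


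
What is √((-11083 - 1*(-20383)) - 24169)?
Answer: I*√14869 ≈ 121.94*I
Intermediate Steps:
√((-11083 - 1*(-20383)) - 24169) = √((-11083 + 20383) - 24169) = √(9300 - 24169) = √(-14869) = I*√14869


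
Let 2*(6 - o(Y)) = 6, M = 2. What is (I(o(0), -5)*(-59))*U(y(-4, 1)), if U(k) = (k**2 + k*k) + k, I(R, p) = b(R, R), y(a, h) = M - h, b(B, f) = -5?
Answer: 885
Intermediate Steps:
y(a, h) = 2 - h
o(Y) = 3 (o(Y) = 6 - 1/2*6 = 6 - 3 = 3)
I(R, p) = -5
U(k) = k + 2*k**2 (U(k) = (k**2 + k**2) + k = 2*k**2 + k = k + 2*k**2)
(I(o(0), -5)*(-59))*U(y(-4, 1)) = (-5*(-59))*((2 - 1*1)*(1 + 2*(2 - 1*1))) = 295*((2 - 1)*(1 + 2*(2 - 1))) = 295*(1*(1 + 2*1)) = 295*(1*(1 + 2)) = 295*(1*3) = 295*3 = 885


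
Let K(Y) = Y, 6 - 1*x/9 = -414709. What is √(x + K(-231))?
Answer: 2*√933051 ≈ 1931.9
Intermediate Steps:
x = 3732435 (x = 54 - 9*(-414709) = 54 + 3732381 = 3732435)
√(x + K(-231)) = √(3732435 - 231) = √3732204 = 2*√933051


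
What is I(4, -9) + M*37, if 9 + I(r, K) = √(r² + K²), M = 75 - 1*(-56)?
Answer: 4838 + √97 ≈ 4847.9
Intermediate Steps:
M = 131 (M = 75 + 56 = 131)
I(r, K) = -9 + √(K² + r²) (I(r, K) = -9 + √(r² + K²) = -9 + √(K² + r²))
I(4, -9) + M*37 = (-9 + √((-9)² + 4²)) + 131*37 = (-9 + √(81 + 16)) + 4847 = (-9 + √97) + 4847 = 4838 + √97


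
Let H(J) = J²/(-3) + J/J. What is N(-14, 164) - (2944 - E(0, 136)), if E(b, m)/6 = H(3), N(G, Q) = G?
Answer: -2970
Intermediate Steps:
H(J) = 1 - J²/3 (H(J) = J²*(-⅓) + 1 = -J²/3 + 1 = 1 - J²/3)
E(b, m) = -12 (E(b, m) = 6*(1 - ⅓*3²) = 6*(1 - ⅓*9) = 6*(1 - 3) = 6*(-2) = -12)
N(-14, 164) - (2944 - E(0, 136)) = -14 - (2944 - 1*(-12)) = -14 - (2944 + 12) = -14 - 1*2956 = -14 - 2956 = -2970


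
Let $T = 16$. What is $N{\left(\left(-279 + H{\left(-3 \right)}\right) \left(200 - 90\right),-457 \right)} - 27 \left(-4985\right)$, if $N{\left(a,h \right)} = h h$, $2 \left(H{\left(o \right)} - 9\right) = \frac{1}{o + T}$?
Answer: $343444$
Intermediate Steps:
$H{\left(o \right)} = 9 + \frac{1}{2 \left(16 + o\right)}$ ($H{\left(o \right)} = 9 + \frac{1}{2 \left(o + 16\right)} = 9 + \frac{1}{2 \left(16 + o\right)}$)
$N{\left(a,h \right)} = h^{2}$
$N{\left(\left(-279 + H{\left(-3 \right)}\right) \left(200 - 90\right),-457 \right)} - 27 \left(-4985\right) = \left(-457\right)^{2} - 27 \left(-4985\right) = 208849 - -134595 = 208849 + 134595 = 343444$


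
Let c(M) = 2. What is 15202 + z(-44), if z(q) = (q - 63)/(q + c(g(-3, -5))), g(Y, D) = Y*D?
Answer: 638591/42 ≈ 15205.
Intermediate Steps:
g(Y, D) = D*Y
z(q) = (-63 + q)/(2 + q) (z(q) = (q - 63)/(q + 2) = (-63 + q)/(2 + q))
15202 + z(-44) = 15202 + (-63 - 44)/(2 - 44) = 15202 - 107/(-42) = 15202 - 1/42*(-107) = 15202 + 107/42 = 638591/42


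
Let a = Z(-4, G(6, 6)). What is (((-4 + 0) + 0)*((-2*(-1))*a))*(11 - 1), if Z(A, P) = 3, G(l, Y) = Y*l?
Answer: -240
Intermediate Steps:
a = 3
(((-4 + 0) + 0)*((-2*(-1))*a))*(11 - 1) = (((-4 + 0) + 0)*(-2*(-1)*3))*(11 - 1) = ((-4 + 0)*(2*3))*10 = -4*6*10 = -24*10 = -240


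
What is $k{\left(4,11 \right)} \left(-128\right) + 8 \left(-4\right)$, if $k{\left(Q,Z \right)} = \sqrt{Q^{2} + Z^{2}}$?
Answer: $-32 - 128 \sqrt{137} \approx -1530.2$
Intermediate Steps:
$k{\left(4,11 \right)} \left(-128\right) + 8 \left(-4\right) = \sqrt{4^{2} + 11^{2}} \left(-128\right) + 8 \left(-4\right) = \sqrt{16 + 121} \left(-128\right) - 32 = \sqrt{137} \left(-128\right) - 32 = - 128 \sqrt{137} - 32 = -32 - 128 \sqrt{137}$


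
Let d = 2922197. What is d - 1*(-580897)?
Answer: 3503094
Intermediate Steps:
d - 1*(-580897) = 2922197 - 1*(-580897) = 2922197 + 580897 = 3503094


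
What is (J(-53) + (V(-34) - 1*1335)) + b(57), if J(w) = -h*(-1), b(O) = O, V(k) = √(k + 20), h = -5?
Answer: -1283 + I*√14 ≈ -1283.0 + 3.7417*I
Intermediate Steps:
V(k) = √(20 + k)
J(w) = -5 (J(w) = -1*(-5)*(-1) = 5*(-1) = -5)
(J(-53) + (V(-34) - 1*1335)) + b(57) = (-5 + (√(20 - 34) - 1*1335)) + 57 = (-5 + (√(-14) - 1335)) + 57 = (-5 + (I*√14 - 1335)) + 57 = (-5 + (-1335 + I*√14)) + 57 = (-1340 + I*√14) + 57 = -1283 + I*√14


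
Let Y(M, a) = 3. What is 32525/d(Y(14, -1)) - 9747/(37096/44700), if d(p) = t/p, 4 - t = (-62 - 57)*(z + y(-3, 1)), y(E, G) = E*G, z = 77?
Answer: -47935214835/4085197 ≈ -11734.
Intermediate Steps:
t = 8810 (t = 4 - (-62 - 57)*(77 - 3*1) = 4 - (-119)*(77 - 3) = 4 - (-119)*74 = 4 - 1*(-8806) = 4 + 8806 = 8810)
d(p) = 8810/p
32525/d(Y(14, -1)) - 9747/(37096/44700) = 32525/((8810/3)) - 9747/(37096/44700) = 32525/((8810*(1/3))) - 9747/(37096*(1/44700)) = 32525/(8810/3) - 9747/9274/11175 = 32525*(3/8810) - 9747*11175/9274 = 19515/1762 - 108922725/9274 = -47935214835/4085197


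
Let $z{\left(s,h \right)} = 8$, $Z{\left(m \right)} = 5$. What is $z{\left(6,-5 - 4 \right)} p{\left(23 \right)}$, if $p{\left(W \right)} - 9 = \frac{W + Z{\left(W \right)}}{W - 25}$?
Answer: $-40$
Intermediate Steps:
$p{\left(W \right)} = 9 + \frac{5 + W}{-25 + W}$ ($p{\left(W \right)} = 9 + \frac{W + 5}{W - 25} = 9 + \frac{5 + W}{-25 + W}$)
$z{\left(6,-5 - 4 \right)} p{\left(23 \right)} = 8 \frac{10 \left(-22 + 23\right)}{-25 + 23} = 8 \cdot 10 \frac{1}{-2} \cdot 1 = 8 \cdot 10 \left(- \frac{1}{2}\right) 1 = 8 \left(-5\right) = -40$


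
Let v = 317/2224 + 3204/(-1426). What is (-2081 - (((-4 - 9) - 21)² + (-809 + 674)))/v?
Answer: 4918878624/3336827 ≈ 1474.1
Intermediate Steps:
v = -3336827/1585712 (v = 317*(1/2224) + 3204*(-1/1426) = 317/2224 - 1602/713 = -3336827/1585712 ≈ -2.1043)
(-2081 - (((-4 - 9) - 21)² + (-809 + 674)))/v = (-2081 - (((-4 - 9) - 21)² + (-809 + 674)))/(-3336827/1585712) = (-2081 - ((-13 - 21)² - 135))*(-1585712/3336827) = (-2081 - ((-34)² - 135))*(-1585712/3336827) = (-2081 - (1156 - 135))*(-1585712/3336827) = (-2081 - 1*1021)*(-1585712/3336827) = (-2081 - 1021)*(-1585712/3336827) = -3102*(-1585712/3336827) = 4918878624/3336827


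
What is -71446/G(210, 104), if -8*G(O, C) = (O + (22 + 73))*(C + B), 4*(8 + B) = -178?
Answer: 1143136/31415 ≈ 36.388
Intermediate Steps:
B = -105/2 (B = -8 + (¼)*(-178) = -8 - 89/2 = -105/2 ≈ -52.500)
G(O, C) = -(95 + O)*(-105/2 + C)/8 (G(O, C) = -(O + (22 + 73))*(C - 105/2)/8 = -(O + 95)*(-105/2 + C)/8 = -(95 + O)*(-105/2 + C)/8)
-71446/G(210, 104) = -71446/(9975/16 - 95/8*104 + (105/16)*210 - ⅛*104*210) = -71446/(9975/16 - 1235 + 11025/8 - 2730) = -71446/(-31415/16) = -71446*(-16/31415) = 1143136/31415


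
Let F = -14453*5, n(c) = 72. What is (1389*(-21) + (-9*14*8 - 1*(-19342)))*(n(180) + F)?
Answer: 782211155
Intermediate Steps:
F = -72265
(1389*(-21) + (-9*14*8 - 1*(-19342)))*(n(180) + F) = (1389*(-21) + (-9*14*8 - 1*(-19342)))*(72 - 72265) = (-29169 + (-126*8 + 19342))*(-72193) = (-29169 + (-1008 + 19342))*(-72193) = (-29169 + 18334)*(-72193) = -10835*(-72193) = 782211155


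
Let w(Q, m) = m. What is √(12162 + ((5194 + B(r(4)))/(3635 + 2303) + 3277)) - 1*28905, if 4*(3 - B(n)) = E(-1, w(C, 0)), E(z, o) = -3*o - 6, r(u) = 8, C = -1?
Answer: -28905 + √544407600209/5938 ≈ -28781.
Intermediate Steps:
E(z, o) = -6 - 3*o
B(n) = 9/2 (B(n) = 3 - (-6 - 3*0)/4 = 3 - (-6 + 0)/4 = 3 - ¼*(-6) = 3 + 3/2 = 9/2)
√(12162 + ((5194 + B(r(4)))/(3635 + 2303) + 3277)) - 1*28905 = √(12162 + ((5194 + 9/2)/(3635 + 2303) + 3277)) - 1*28905 = √(12162 + ((10397/2)/5938 + 3277)) - 28905 = √(12162 + ((10397/2)*(1/5938) + 3277)) - 28905 = √(12162 + (10397/11876 + 3277)) - 28905 = √(12162 + 38928049/11876) - 28905 = √(183363961/11876) - 28905 = √544407600209/5938 - 28905 = -28905 + √544407600209/5938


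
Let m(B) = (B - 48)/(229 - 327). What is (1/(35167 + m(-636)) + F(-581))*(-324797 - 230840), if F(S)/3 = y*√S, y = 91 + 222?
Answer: -27226213/1723525 - 521743143*I*√581 ≈ -15.797 - 1.2576e+10*I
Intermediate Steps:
y = 313
m(B) = 24/49 - B/98 (m(B) = (-48 + B)/(-98) = (-48 + B)*(-1/98) = 24/49 - B/98)
F(S) = 939*√S (F(S) = 3*(313*√S) = 939*√S)
(1/(35167 + m(-636)) + F(-581))*(-324797 - 230840) = (1/(35167 + (24/49 - 1/98*(-636))) + 939*√(-581))*(-324797 - 230840) = (1/(35167 + (24/49 + 318/49)) + 939*(I*√581))*(-555637) = (1/(35167 + 342/49) + 939*I*√581)*(-555637) = (1/(1723525/49) + 939*I*√581)*(-555637) = (49/1723525 + 939*I*√581)*(-555637) = -27226213/1723525 - 521743143*I*√581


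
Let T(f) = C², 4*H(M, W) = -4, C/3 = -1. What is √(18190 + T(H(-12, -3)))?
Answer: √18199 ≈ 134.90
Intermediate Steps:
C = -3 (C = 3*(-1) = -3)
H(M, W) = -1 (H(M, W) = (¼)*(-4) = -1)
T(f) = 9 (T(f) = (-3)² = 9)
√(18190 + T(H(-12, -3))) = √(18190 + 9) = √18199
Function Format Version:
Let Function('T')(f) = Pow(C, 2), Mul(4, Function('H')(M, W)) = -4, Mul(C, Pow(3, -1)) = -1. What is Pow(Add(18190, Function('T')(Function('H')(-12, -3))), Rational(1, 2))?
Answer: Pow(18199, Rational(1, 2)) ≈ 134.90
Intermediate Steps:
C = -3 (C = Mul(3, -1) = -3)
Function('H')(M, W) = -1 (Function('H')(M, W) = Mul(Rational(1, 4), -4) = -1)
Function('T')(f) = 9 (Function('T')(f) = Pow(-3, 2) = 9)
Pow(Add(18190, Function('T')(Function('H')(-12, -3))), Rational(1, 2)) = Pow(Add(18190, 9), Rational(1, 2)) = Pow(18199, Rational(1, 2))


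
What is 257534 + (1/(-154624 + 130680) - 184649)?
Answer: 1745158439/23944 ≈ 72885.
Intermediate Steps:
257534 + (1/(-154624 + 130680) - 184649) = 257534 + (1/(-23944) - 184649) = 257534 + (-1/23944 - 184649) = 257534 - 4421235657/23944 = 1745158439/23944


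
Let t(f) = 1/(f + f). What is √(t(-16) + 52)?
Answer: √3326/8 ≈ 7.2089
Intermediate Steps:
t(f) = 1/(2*f)
√(t(-16) + 52) = √((½)/(-16) + 52) = √((½)*(-1/16) + 52) = √(-1/32 + 52) = √(1663/32) = √3326/8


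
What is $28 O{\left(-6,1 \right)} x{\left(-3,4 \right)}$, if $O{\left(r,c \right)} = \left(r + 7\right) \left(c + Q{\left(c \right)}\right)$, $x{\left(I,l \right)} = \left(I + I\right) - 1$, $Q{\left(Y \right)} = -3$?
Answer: $392$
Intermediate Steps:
$x{\left(I,l \right)} = -1 + 2 I$ ($x{\left(I,l \right)} = 2 I - 1 = -1 + 2 I$)
$O{\left(r,c \right)} = \left(-3 + c\right) \left(7 + r\right)$ ($O{\left(r,c \right)} = \left(r + 7\right) \left(c - 3\right) = \left(7 + r\right) \left(-3 + c\right) = \left(-3 + c\right) \left(7 + r\right)$)
$28 O{\left(-6,1 \right)} x{\left(-3,4 \right)} = 28 \left(-21 - -18 + 7 \cdot 1 + 1 \left(-6\right)\right) \left(-1 + 2 \left(-3\right)\right) = 28 \left(-21 + 18 + 7 - 6\right) \left(-1 - 6\right) = 28 \left(-2\right) \left(-7\right) = \left(-56\right) \left(-7\right) = 392$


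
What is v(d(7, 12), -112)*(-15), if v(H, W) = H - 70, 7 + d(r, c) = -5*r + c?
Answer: 1500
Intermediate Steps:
d(r, c) = -7 + c - 5*r (d(r, c) = -7 + (-5*r + c) = -7 + (c - 5*r) = -7 + c - 5*r)
v(H, W) = -70 + H
v(d(7, 12), -112)*(-15) = (-70 + (-7 + 12 - 5*7))*(-15) = (-70 + (-7 + 12 - 35))*(-15) = (-70 - 30)*(-15) = -100*(-15) = 1500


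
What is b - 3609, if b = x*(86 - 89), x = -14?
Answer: -3567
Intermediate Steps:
b = 42 (b = -14*(86 - 89) = -14*(-3) = 42)
b - 3609 = 42 - 3609 = -3567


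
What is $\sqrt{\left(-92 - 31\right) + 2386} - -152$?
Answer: $152 + \sqrt{2263} \approx 199.57$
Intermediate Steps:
$\sqrt{\left(-92 - 31\right) + 2386} - -152 = \sqrt{-123 + 2386} + 152 = \sqrt{2263} + 152 = 152 + \sqrt{2263}$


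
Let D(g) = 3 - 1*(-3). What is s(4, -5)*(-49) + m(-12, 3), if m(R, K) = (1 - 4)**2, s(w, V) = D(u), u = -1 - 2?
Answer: -285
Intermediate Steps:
u = -3
D(g) = 6 (D(g) = 3 + 3 = 6)
s(w, V) = 6
m(R, K) = 9 (m(R, K) = (-3)**2 = 9)
s(4, -5)*(-49) + m(-12, 3) = 6*(-49) + 9 = -294 + 9 = -285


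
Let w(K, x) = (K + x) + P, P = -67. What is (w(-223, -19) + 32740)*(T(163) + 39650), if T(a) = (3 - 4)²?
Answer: 1285921581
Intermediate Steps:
T(a) = 1 (T(a) = (-1)² = 1)
w(K, x) = -67 + K + x (w(K, x) = (K + x) - 67 = -67 + K + x)
(w(-223, -19) + 32740)*(T(163) + 39650) = ((-67 - 223 - 19) + 32740)*(1 + 39650) = (-309 + 32740)*39651 = 32431*39651 = 1285921581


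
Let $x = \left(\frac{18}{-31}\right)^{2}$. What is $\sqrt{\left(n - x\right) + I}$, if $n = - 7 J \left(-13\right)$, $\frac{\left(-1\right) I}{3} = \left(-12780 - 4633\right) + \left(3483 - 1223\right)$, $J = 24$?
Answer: $\frac{\sqrt{45784599}}{31} \approx 218.27$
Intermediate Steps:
$I = 45459$ ($I = - 3 \left(\left(-12780 - 4633\right) + \left(3483 - 1223\right)\right) = - 3 \left(-17413 + 2260\right) = \left(-3\right) \left(-15153\right) = 45459$)
$x = \frac{324}{961}$ ($x = \left(18 \left(- \frac{1}{31}\right)\right)^{2} = \left(- \frac{18}{31}\right)^{2} = \frac{324}{961} \approx 0.33715$)
$n = 2184$ ($n = \left(-7\right) 24 \left(-13\right) = \left(-168\right) \left(-13\right) = 2184$)
$\sqrt{\left(n - x\right) + I} = \sqrt{\left(2184 - \frac{324}{961}\right) + 45459} = \sqrt{\frac{2098500}{961} + 45459} = \sqrt{\frac{45784599}{961}} = \frac{\sqrt{45784599}}{31}$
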